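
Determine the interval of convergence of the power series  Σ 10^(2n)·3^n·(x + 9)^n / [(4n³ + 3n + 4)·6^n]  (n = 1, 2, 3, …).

The ratio of consecutive coefficients is [(4n³ + 3n + 4)/(4(n+1)³ + 3(n+1) + 4)] · 100·3/6 → 50.
Thus R = 1/(50) = 1/50.
When x = -449/50, absolute convergence follows by limit comparison with Σ 1/n³.
Endpoint x = -451/50: the terms are on the order of 1/n³, so the series converges absolutely by comparison with the p-series (p = 3 > 1).

[-451/50, -449/50]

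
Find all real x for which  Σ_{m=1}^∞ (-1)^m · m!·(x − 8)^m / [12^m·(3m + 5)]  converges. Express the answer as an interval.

{8}

By the ratio test, |a_{m+1}/a_m| = (m+1) · 1/12 · (3m + 5)/(3(m+1) + 5) → ∞.
The terms grow without bound for any (x − 8) ≠ 0, so R = 0 (convergence only at x = 8).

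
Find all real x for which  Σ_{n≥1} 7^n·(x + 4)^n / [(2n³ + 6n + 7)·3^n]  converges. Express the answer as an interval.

[-31/7, -25/7]

The ratio of consecutive coefficients is [(2n³ + 6n + 7)/(2(n+1)³ + 6(n+1) + 7)] · 7/3 → 7/3.
Hence the series converges for |x + 4| < 1/(7/3) = 3/7, so the radius of convergence is 3/7.
Endpoint x = -25/7: absolute convergence follows by limit comparison with Σ 1/n³.
When x = -31/7, the series is dominated by a constant times Σ 1/n³, which converges (p = 3 > 1).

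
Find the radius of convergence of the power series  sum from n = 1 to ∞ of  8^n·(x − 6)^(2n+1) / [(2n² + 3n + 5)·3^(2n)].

R = 3√2/4

Apply the ratio test: |a_{n+1}| / |a_n| = [(2n² + 3n + 5)/(2(n+1)² + 3(n+1) + 5)] · 8/9, which tends to 8/9 as n → ∞.
Since the exponent of (x − 6) increases by 2 each term, convergence requires |x − 6|² < 9/8, hence R = 3√2/4.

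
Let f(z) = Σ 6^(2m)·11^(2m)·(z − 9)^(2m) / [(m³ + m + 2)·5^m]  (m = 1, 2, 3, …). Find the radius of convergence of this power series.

R = √5/66

Ratio test: |a_{m+1}/a_m| = [(m³ + m + 2)/((m+1)³ + (m+1) + 2)] · 36·121/5 → 4356/5 as m → ∞.
Writing y = (z − 9)², the series in y has radius 5/4356, so |z − 9| < √(5/4356) and R = √5/66.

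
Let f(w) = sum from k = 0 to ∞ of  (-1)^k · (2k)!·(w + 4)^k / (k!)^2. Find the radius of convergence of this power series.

R = 1/4

The ratio of consecutive coefficients is (2k+1)·(2k+2)/(k+1)² → 4.
Convergence for |w + 4| · 4 < 1, i.e. |w + 4| < 1/4. So R = 1/4.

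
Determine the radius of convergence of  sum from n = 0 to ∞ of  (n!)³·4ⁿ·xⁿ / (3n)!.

R = 27/4

Apply the ratio test: |a_{n+1}| / |a_n| = (n+1)³/[(3n+1)·(3n+2)·(3n+3)] · 4, which tends to 4/27 as n → ∞.
Convergence for |x| · 4/27 < 1, i.e. |x| < 27/4. So R = 27/4.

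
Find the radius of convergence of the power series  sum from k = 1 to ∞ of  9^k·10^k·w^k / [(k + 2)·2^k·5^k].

Ratio test: |a_{k+1}/a_k| = [(k + 2)/((k+1) + 2)] · 9·10/(2·5) → 9 as k → ∞.
Thus R = 1/(9) = 1/9.

R = 1/9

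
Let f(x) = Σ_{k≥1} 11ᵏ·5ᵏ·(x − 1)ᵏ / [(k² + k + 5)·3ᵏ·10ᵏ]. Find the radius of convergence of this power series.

Apply the ratio test: |a_{k+1}| / |a_k| = [(k² + k + 5)/((k+1)² + (k+1) + 5)] · 11·5/(3·10), which tends to 11/6 as k → ∞.
The series converges when 11/6 · |x − 1| < 1, giving R = 6/11.

R = 6/11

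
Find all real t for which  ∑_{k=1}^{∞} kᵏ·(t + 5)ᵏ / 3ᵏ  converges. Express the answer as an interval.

{-5}

Root test: |a_k|^(1/k) = k/3 → ∞.
The root grows without bound, so R = 0 (convergence only at t = -5).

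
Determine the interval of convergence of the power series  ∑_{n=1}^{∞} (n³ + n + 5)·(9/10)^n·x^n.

(-10/9, 10/9)

Ratio test: |a_{n+1}/a_n| = [((n+1)³ + (n+1) + 5)/(n³ + n + 5)] · 9/10 → 9/10 as n → ∞.
The series converges when 9/10 · |x| < 1, giving R = 10/9.
When x = 10/9, the terms have absolute value of order n³, which does not tend to 0, so the series diverges by the divergence test.
Check x = -10/9: the n-th term does not approach 0; divergence by the term test.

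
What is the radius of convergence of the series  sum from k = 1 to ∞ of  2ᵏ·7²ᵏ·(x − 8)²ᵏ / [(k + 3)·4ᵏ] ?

Apply the ratio test: |a_{k+1}| / |a_k| = [(k + 3)/((k+1) + 3)] · 2·49/4, which tends to 49/2 as k → ∞.
Since the exponent of (x − 8) increases by 2 each term, convergence requires |x − 8|² < 2/49, hence R = √2/7.

R = √2/7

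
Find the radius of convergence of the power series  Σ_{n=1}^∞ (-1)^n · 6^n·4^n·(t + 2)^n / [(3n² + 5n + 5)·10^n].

The ratio of consecutive coefficients is [(3n² + 5n + 5)/(3(n+1)² + 5(n+1) + 5)] · 6·4/10 → 12/5.
Hence the series converges for |t + 2| < 1/(12/5) = 5/12, so the radius of convergence is 5/12.

R = 5/12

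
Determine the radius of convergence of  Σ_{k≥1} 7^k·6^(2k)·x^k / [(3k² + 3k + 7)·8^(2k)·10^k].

R = 160/63

Apply the ratio test: |a_{k+1}| / |a_k| = [(3k² + 3k + 7)/(3(k+1)² + 3(k+1) + 7)] · 7·36/(64·10), which tends to 63/160 as k → ∞.
Thus R = 1/(63/160) = 160/63.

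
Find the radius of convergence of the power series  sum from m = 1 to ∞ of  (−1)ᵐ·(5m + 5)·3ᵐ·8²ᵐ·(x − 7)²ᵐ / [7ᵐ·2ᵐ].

The ratio of consecutive coefficients is [(5(m+1) + 5)/(5m + 5)] · 3·64/(7·2) → 96/7.
Since the exponent of (x − 7) increases by 2 each term, convergence requires |x − 7|² < 7/96, hence R = √42/24.

R = √42/24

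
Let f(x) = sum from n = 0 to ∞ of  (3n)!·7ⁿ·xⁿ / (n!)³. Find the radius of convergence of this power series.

By the ratio test, |a_{n+1}/a_n| = (3n+1)·(3n+2)·(3n+3)/(n+1)³ · 7 → 189.
Thus R = 1/(189) = 1/189.

R = 1/189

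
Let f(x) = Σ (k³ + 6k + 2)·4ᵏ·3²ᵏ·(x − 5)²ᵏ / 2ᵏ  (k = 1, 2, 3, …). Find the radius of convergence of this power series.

Ratio test: |a_{k+1}/a_k| = [((k+1)³ + 6(k+1) + 2)/(k³ + 6k + 2)] · 4·9/2 → 18 as k → ∞.
Writing y = (x − 5)², the series in y has radius 1/18, so |x − 5| < √(1/18) and R = √2/6.

R = √2/6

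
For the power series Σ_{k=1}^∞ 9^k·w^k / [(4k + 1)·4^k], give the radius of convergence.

Apply the ratio test: |a_{k+1}| / |a_k| = [(4k + 1)/(4(k+1) + 1)] · 9/4, which tends to 9/4 as k → ∞.
Convergence for |w| · 9/4 < 1, i.e. |w| < 4/9. So R = 4/9.

R = 4/9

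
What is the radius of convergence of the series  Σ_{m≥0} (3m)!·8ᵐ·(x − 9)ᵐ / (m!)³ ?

Ratio test: |a_{m+1}/a_m| = (3m+1)·(3m+2)·(3m+3)/(m+1)³ · 8 → 216 as m → ∞.
The series converges when 216 · |x − 9| < 1, giving R = 1/216.

R = 1/216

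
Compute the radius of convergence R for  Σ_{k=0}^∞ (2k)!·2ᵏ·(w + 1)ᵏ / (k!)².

R = 1/8

Apply the ratio test: |a_{k+1}| / |a_k| = (2k+1)·(2k+2)/(k+1)² · 2, which tends to 8 as k → ∞.
Hence the series converges for |w + 1| < 1/(8) = 1/8, so the radius of convergence is 1/8.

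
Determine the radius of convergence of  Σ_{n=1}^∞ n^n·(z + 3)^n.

R = 0

By the Cauchy root test, |a_n|^(1/n) = n → ∞.
The root grows without bound, so R = 0 (convergence only at z = -3).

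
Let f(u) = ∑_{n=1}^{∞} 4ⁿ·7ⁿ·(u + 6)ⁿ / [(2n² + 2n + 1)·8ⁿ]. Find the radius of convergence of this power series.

R = 2/7

By the ratio test, |a_{n+1}/a_n| = [(2n² + 2n + 1)/(2(n+1)² + 2(n+1) + 1)] · 4·7/8 → 7/2.
Convergence for |u + 6| · 7/2 < 1, i.e. |u + 6| < 2/7. So R = 2/7.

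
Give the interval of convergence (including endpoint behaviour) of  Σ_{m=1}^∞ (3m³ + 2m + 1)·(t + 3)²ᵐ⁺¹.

(-4, -2)

Ratio test: |a_{m+1}/a_m| = (3(m+1)³ + 2(m+1) + 1)/(3m³ + 2m + 1) → 1 as m → ∞.
Since the exponent of (t + 3) increases by 2 each term, convergence requires |t + 3|² < 1, hence R = 1.
When t = -2, the m-th term does not approach 0; divergence by the term test.
When t = -4, the terms do not tend to 0, so the series diverges.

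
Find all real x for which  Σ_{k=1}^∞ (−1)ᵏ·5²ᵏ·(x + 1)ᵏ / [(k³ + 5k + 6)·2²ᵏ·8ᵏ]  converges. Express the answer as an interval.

[-57/25, 7/25]

Ratio test: |a_{k+1}/a_k| = [(k³ + 5k + 6)/((k+1)³ + 5(k+1) + 6)] · 25/(4·8) → 25/32 as k → ∞.
Hence the series converges for |x + 1| < 1/(25/32) = 32/25, so the radius of convergence is 32/25.
Check x = 7/25: the series is dominated by a constant times Σ 1/k³, which converges (p = 3 > 1).
At x = -57/25: the terms are on the order of 1/k³, so the series converges absolutely by comparison with the p-series (p = 3 > 1).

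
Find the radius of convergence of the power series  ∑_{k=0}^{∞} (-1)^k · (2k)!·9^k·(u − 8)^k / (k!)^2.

Apply the ratio test: |a_{k+1}| / |a_k| = (2k+1)·(2k+2)/(k+1)² · 9, which tends to 36 as k → ∞.
The series converges when 36 · |u − 8| < 1, giving R = 1/36.

R = 1/36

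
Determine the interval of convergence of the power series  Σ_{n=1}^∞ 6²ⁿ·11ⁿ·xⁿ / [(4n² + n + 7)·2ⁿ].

Ratio test: |a_{n+1}/a_n| = [(4n² + n + 7)/(4(n+1)² + (n+1) + 7)] · 36·11/2 → 198 as n → ∞.
Thus R = 1/(198) = 1/198.
At x = 1/198: the series is dominated by a constant times Σ 1/n², which converges (p = 2 > 1).
Endpoint x = -1/198: the terms are on the order of 1/n², so the series converges absolutely by comparison with the p-series (p = 2 > 1).

[-1/198, 1/198]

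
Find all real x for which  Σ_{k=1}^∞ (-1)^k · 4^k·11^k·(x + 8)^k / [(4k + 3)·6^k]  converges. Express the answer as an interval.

(-179/22, -173/22]

The ratio of consecutive coefficients is [(4k + 3)/(4(k+1) + 3)] · 4·11/6 → 22/3.
The series converges when 22/3 · |x + 8| < 1, giving R = 3/22.
Endpoint x = -173/22: an alternating series whose terms decrease to 0 in absolute value, so it converges by the Leibniz criterion.
Endpoint x = -179/22: the terms are asymptotic to a nonzero constant times 1/k, so the series diverges by limit comparison with Σ 1/k.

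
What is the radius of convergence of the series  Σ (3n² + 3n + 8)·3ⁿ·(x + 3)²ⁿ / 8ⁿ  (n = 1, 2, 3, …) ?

R = 2√6/3

By the ratio test, |a_{n+1}/a_n| = [(3(n+1)² + 3(n+1) + 8)/(3n² + 3n + 8)] · 3/8 → 3/8.
Successive powers of (x + 3) differ by 2, so the series converges when |x + 3|² · 3/8 < 1, i.e. |x + 3| < √(8/3). So R = 2√6/3.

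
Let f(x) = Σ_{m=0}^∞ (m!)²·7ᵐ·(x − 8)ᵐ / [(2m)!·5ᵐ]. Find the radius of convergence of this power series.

R = 20/7

Ratio test: |a_{m+1}/a_m| = (m+1)²/[(2m+1)·(2m+2)] · 7/5 → 7/20 as m → ∞.
Hence the series converges for |x − 8| < 1/(7/20) = 20/7, so the radius of convergence is 20/7.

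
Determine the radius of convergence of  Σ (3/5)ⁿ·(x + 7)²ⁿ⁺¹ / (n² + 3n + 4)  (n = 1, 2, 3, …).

Apply the ratio test: |a_{n+1}| / |a_n| = [(n² + 3n + 4)/((n+1)² + 3(n+1) + 4)] · 3/5, which tends to 3/5 as n → ∞.
Successive powers of (x + 7) differ by 2, so the series converges when |x + 7|² · 3/5 < 1, i.e. |x + 7| < √(5/3). So R = √15/3.

R = √15/3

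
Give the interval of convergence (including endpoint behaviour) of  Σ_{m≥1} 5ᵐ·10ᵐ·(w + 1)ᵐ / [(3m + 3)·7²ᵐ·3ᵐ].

Ratio test: |a_{m+1}/a_m| = [(3m + 3)/(3(m+1) + 3)] · 5·10/(49·3) → 50/147 as m → ∞.
The series converges when 50/147 · |w + 1| < 1, giving R = 147/50.
At w = 97/50: comparison with the harmonic series Σ 1/m shows the series diverges.
Check w = -197/50: an alternating series whose terms decrease to 0 in absolute value, so it converges by the Leibniz criterion.

[-197/50, 97/50)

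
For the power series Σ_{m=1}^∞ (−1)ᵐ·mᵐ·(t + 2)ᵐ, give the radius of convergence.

R = 0

Applying the root test, |a_m|^(1/m) = m → ∞.
Since the m-th root of |a_m| is unbounded, the series converges only at t = -2; R = 0.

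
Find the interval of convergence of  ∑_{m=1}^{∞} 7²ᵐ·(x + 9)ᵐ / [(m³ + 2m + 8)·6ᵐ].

[-447/49, -435/49]

Apply the ratio test: |a_{m+1}| / |a_m| = [(m³ + 2m + 8)/((m+1)³ + 2(m+1) + 8)] · 49/6, which tends to 49/6 as m → ∞.
Hence the series converges for |x + 9| < 1/(49/6) = 6/49, so the radius of convergence is 6/49.
At x = -435/49: absolute convergence follows by limit comparison with Σ 1/m³.
At x = -447/49: the series is dominated by a constant times Σ 1/m³, which converges (p = 3 > 1).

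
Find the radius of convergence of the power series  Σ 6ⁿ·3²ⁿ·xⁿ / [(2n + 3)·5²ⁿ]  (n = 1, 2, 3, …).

R = 25/54

Apply the ratio test: |a_{n+1}| / |a_n| = [(2n + 3)/(2(n+1) + 3)] · 6·9/25, which tends to 54/25 as n → ∞.
The series converges when 54/25 · |x| < 1, giving R = 25/54.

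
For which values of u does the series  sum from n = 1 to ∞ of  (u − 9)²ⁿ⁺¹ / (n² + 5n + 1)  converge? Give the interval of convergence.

By the ratio test, |a_{n+1}/a_n| = (n² + 5n + 1)/((n+1)² + 5(n+1) + 1) → 1.
Writing y = (u − 9)², the series in y has radius 1, so |u − 9| < √(1) = 1 and R = 1.
Endpoint u = 10: the terms are on the order of 1/n², so the series converges absolutely by comparison with the p-series (p = 2 > 1).
Endpoint u = 8: absolute convergence follows by limit comparison with Σ 1/n².

[8, 10]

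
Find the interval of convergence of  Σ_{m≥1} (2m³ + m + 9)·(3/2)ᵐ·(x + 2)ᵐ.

(-8/3, -4/3)

Ratio test: |a_{m+1}/a_m| = [(2(m+1)³ + (m+1) + 9)/(2m³ + m + 9)] · 3/2 → 3/2 as m → ∞.
Convergence for |x + 2| · 3/2 < 1, i.e. |x + 2| < 2/3. So R = 2/3.
At x = -4/3: the m-th term does not approach 0; divergence by the term test.
When x = -8/3, the m-th term does not approach 0; divergence by the term test.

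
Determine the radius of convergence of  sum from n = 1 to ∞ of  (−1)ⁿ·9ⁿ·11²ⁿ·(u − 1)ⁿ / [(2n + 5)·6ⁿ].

By the ratio test, |a_{n+1}/a_n| = [(2n + 5)/(2(n+1) + 5)] · 9·121/6 → 363/2.
Thus R = 1/(363/2) = 2/363.

R = 2/363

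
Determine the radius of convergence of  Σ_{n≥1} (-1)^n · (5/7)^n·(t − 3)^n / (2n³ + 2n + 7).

The ratio of consecutive coefficients is [(2n³ + 2n + 7)/(2(n+1)³ + 2(n+1) + 7)] · 5/7 → 5/7.
The series converges when 5/7 · |t − 3| < 1, giving R = 7/5.

R = 7/5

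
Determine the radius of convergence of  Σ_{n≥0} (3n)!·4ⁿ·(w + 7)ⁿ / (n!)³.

Ratio test: |a_{n+1}/a_n| = (3n+1)·(3n+2)·(3n+3)/(n+1)³ · 4 → 108 as n → ∞.
Convergence for |w + 7| · 108 < 1, i.e. |w + 7| < 1/108. So R = 1/108.

R = 1/108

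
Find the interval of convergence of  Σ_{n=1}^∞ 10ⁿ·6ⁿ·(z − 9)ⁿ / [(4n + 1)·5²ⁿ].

Apply the ratio test: |a_{n+1}| / |a_n| = [(4n + 1)/(4(n+1) + 1)] · 10·6/25, which tends to 12/5 as n → ∞.
Convergence for |z − 9| · 12/5 < 1, i.e. |z − 9| < 5/12. So R = 5/12.
At z = 113/12: the terms are asymptotic to a nonzero constant times 1/n, so the series diverges by limit comparison with Σ 1/n.
Check z = 103/12: convergence follows from the alternating series test (terms decrease monotonically to 0).

[103/12, 113/12)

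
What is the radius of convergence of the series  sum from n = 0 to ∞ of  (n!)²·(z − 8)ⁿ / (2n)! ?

R = 4

Apply the ratio test: |a_{n+1}| / |a_n| = (n+1)²/[(2n+1)·(2n+2)], which tends to 1/4 as n → ∞.
Hence the series converges for |z − 8| < 1/(1/4) = 4, so the radius of convergence is 4.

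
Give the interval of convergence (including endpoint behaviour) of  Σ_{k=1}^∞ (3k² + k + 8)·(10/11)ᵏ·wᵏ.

Ratio test: |a_{k+1}/a_k| = [(3(k+1)² + (k+1) + 8)/(3k² + k + 8)] · 10/11 → 10/11 as k → ∞.
The series converges when 10/11 · |w| < 1, giving R = 11/10.
Endpoint w = 11/10: the terms do not tend to 0, so the series diverges.
Endpoint w = -11/10: the terms do not tend to 0, so the series diverges.

(-11/10, 11/10)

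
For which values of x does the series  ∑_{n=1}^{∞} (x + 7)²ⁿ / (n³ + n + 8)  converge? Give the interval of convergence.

[-8, -6]

Ratio test: |a_{n+1}/a_n| = (n³ + n + 8)/((n+1)³ + (n+1) + 8) → 1 as n → ∞.
Successive powers of (x + 7) differ by 2, so the series converges when |x + 7|² · 1 < 1, i.e. |x + 7| < √(1) = 1. So R = 1.
When x = -6, absolute convergence follows by limit comparison with Σ 1/n³.
When x = -8, the terms are on the order of 1/n³, so the series converges absolutely by comparison with the p-series (p = 3 > 1).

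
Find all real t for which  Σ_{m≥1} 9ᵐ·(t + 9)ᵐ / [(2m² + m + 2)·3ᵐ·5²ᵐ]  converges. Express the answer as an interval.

[-52/3, -2/3]

Apply the ratio test: |a_{m+1}| / |a_m| = [(2m² + m + 2)/(2(m+1)² + (m+1) + 2)] · 9/(3·25), which tends to 3/25 as m → ∞.
Hence the series converges for |t + 9| < 1/(3/25) = 25/3, so the radius of convergence is 25/3.
At t = -2/3: absolute convergence follows by limit comparison with Σ 1/m².
When t = -52/3, the series is dominated by a constant times Σ 1/m², which converges (p = 2 > 1).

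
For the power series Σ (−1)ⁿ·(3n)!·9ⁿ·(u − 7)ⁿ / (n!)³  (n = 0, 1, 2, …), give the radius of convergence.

R = 1/243

Ratio test: |a_{n+1}/a_n| = (3n+1)·(3n+2)·(3n+3)/(n+1)³ · 9 → 243 as n → ∞.
Thus R = 1/(243) = 1/243.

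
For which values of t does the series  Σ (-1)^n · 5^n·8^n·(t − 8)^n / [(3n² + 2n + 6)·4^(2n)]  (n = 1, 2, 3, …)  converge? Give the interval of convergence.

The ratio of consecutive coefficients is [(3n² + 2n + 6)/(3(n+1)² + 2(n+1) + 6)] · 5·8/16 → 5/2.
Convergence for |t − 8| · 5/2 < 1, i.e. |t − 8| < 2/5. So R = 2/5.
At t = 42/5: the terms are on the order of 1/n², so the series converges absolutely by comparison with the p-series (p = 2 > 1).
When t = 38/5, the terms are on the order of 1/n², so the series converges absolutely by comparison with the p-series (p = 2 > 1).

[38/5, 42/5]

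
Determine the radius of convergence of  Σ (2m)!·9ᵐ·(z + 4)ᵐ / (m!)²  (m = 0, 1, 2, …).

R = 1/36

The ratio of consecutive coefficients is (2m+1)·(2m+2)/(m+1)² · 9 → 36.
Thus R = 1/(36) = 1/36.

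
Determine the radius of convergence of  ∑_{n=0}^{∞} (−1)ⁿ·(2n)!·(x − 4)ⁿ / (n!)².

R = 1/4

The ratio of consecutive coefficients is (2n+1)·(2n+2)/(n+1)² → 4.
The series converges when 4 · |x − 4| < 1, giving R = 1/4.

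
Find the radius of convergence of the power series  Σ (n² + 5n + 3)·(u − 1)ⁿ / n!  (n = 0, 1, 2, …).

By the ratio test, |a_{n+1}/a_n| = ((n+1)² + 5(n+1) + 3)/(n² + 5n + 3) · 1/(n+1) → 0.
The ratio tends to 0 regardless of u, hence R = ∞.

R = ∞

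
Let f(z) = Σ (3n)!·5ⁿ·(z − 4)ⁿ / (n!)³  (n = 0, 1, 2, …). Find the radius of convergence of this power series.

R = 1/135

Apply the ratio test: |a_{n+1}| / |a_n| = (3n+1)·(3n+2)·(3n+3)/(n+1)³ · 5, which tends to 135 as n → ∞.
Thus R = 1/(135) = 1/135.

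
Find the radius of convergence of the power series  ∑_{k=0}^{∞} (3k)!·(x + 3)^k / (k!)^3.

R = 1/27

Apply the ratio test: |a_{k+1}| / |a_k| = (3k+1)·(3k+2)·(3k+3)/(k+1)³, which tends to 27 as k → ∞.
Convergence for |x + 3| · 27 < 1, i.e. |x + 3| < 1/27. So R = 1/27.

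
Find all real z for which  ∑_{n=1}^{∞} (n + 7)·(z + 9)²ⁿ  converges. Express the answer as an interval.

(-10, -8)

By the ratio test, |a_{n+1}/a_n| = ((n+1) + 7)/(n + 7) → 1.
Writing y = (z + 9)², the series in y has radius 1, so |z + 9| < √(1) = 1 and R = 1.
When z = -8, the n-th term does not approach 0; divergence by the term test.
Check z = -10: the terms have absolute value of order n, which does not tend to 0, so the series diverges by the divergence test.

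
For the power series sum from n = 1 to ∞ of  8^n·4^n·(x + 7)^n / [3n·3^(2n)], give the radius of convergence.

R = 9/32

Ratio test: |a_{n+1}/a_n| = [3n/3(n+1)] · 8·4/9 → 32/9 as n → ∞.
The series converges when 32/9 · |x + 7| < 1, giving R = 9/32.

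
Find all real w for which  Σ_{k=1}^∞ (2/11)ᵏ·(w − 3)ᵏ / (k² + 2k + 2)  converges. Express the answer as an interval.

[-5/2, 17/2]

Ratio test: |a_{k+1}/a_k| = [(k² + 2k + 2)/((k+1)² + 2(k+1) + 2)] · 2/11 → 2/11 as k → ∞.
Convergence for |w − 3| · 2/11 < 1, i.e. |w − 3| < 11/2. So R = 11/2.
Endpoint w = 17/2: the series is dominated by a constant times Σ 1/k², which converges (p = 2 > 1).
When w = -5/2, the terms are on the order of 1/k², so the series converges absolutely by comparison with the p-series (p = 2 > 1).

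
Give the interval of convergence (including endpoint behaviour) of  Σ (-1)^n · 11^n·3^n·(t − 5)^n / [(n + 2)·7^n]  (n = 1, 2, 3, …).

(158/33, 172/33]

By the ratio test, |a_{n+1}/a_n| = [(n + 2)/((n+1) + 2)] · 11·3/7 → 33/7.
Hence the series converges for |t − 5| < 1/(33/7) = 7/33, so the radius of convergence is 7/33.
When t = 172/33, convergence follows from the alternating series test (terms decrease monotonically to 0).
When t = 158/33, comparison with the harmonic series Σ 1/n shows the series diverges.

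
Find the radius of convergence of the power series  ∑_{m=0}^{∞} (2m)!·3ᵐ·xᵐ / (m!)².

R = 1/12

By the ratio test, |a_{m+1}/a_m| = (2m+1)·(2m+2)/(m+1)² · 3 → 12.
Hence the series converges for |x| < 1/(12) = 1/12, so the radius of convergence is 1/12.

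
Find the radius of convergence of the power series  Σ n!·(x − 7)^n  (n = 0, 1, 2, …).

Ratio test: |a_{n+1}/a_n| = (n+1) → ∞ as n → ∞.
The ratio grows without bound, so the series diverges whenever (x − 7) ≠ 0; it converges only at x = 7. R = 0.

R = 0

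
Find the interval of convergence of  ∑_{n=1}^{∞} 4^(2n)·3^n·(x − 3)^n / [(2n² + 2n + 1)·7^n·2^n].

[65/24, 79/24]

The ratio of consecutive coefficients is [(2n² + 2n + 1)/(2(n+1)² + 2(n+1) + 1)] · 16·3/(7·2) → 24/7.
Hence the series converges for |x − 3| < 1/(24/7) = 7/24, so the radius of convergence is 7/24.
Endpoint x = 79/24: absolute convergence follows by limit comparison with Σ 1/n².
At x = 65/24: the series is dominated by a constant times Σ 1/n², which converges (p = 2 > 1).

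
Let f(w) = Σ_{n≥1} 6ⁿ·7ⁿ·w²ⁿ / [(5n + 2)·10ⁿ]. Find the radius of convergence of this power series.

By the ratio test, |a_{n+1}/a_n| = [(5n + 2)/(5(n+1) + 2)] · 6·7/10 → 21/5.
Writing y = w², the series in y has radius 5/21, so |w| < √(5/21) and R = √105/21.

R = √105/21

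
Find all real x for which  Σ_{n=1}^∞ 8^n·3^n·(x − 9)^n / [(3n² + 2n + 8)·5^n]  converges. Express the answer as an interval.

By the ratio test, |a_{n+1}/a_n| = [(3n² + 2n + 8)/(3(n+1)² + 2(n+1) + 8)] · 8·3/5 → 24/5.
Convergence for |x − 9| · 24/5 < 1, i.e. |x − 9| < 5/24. So R = 5/24.
Check x = 221/24: absolute convergence follows by limit comparison with Σ 1/n².
Endpoint x = 211/24: the series is dominated by a constant times Σ 1/n², which converges (p = 2 > 1).

[211/24, 221/24]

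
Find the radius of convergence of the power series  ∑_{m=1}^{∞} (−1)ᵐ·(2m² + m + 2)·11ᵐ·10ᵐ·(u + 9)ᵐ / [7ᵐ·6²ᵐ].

R = 126/55

The ratio of consecutive coefficients is [(2(m+1)² + (m+1) + 2)/(2m² + m + 2)] · 11·10/(7·36) → 55/126.
Thus R = 1/(55/126) = 126/55.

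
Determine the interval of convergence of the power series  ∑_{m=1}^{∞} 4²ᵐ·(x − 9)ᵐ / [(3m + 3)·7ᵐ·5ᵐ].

[109/16, 179/16)

By the ratio test, |a_{m+1}/a_m| = [(3m + 3)/(3(m+1) + 3)] · 16/(7·5) → 16/35.
The series converges when 16/35 · |x − 9| < 1, giving R = 35/16.
Endpoint x = 179/16: the terms behave like c/m; limit comparison with the harmonic series gives divergence.
Endpoint x = 109/16: the terms alternate in sign and decrease monotonically to 0 in absolute value (size ~ c/m), so the alternating series test gives convergence.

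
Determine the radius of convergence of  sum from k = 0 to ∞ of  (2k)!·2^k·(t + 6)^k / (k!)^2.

R = 1/8

By the ratio test, |a_{k+1}/a_k| = (2k+1)·(2k+2)/(k+1)² · 2 → 8.
Thus R = 1/(8) = 1/8.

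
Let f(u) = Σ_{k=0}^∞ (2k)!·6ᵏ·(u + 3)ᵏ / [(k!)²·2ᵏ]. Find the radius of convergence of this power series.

Ratio test: |a_{k+1}/a_k| = (2k+1)·(2k+2)/(k+1)² · 6/2 → 12 as k → ∞.
Hence the series converges for |u + 3| < 1/(12) = 1/12, so the radius of convergence is 1/12.

R = 1/12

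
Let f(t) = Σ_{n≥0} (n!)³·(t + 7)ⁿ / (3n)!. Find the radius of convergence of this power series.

R = 27

The ratio of consecutive coefficients is (n+1)³/[(3n+1)·(3n+2)·(3n+3)] → 1/27.
Thus R = 1/(1/27) = 27.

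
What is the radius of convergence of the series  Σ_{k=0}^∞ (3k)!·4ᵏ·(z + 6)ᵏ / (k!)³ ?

R = 1/108

Ratio test: |a_{k+1}/a_k| = (3k+1)·(3k+2)·(3k+3)/(k+1)³ · 4 → 108 as k → ∞.
Convergence for |z + 6| · 108 < 1, i.e. |z + 6| < 1/108. So R = 1/108.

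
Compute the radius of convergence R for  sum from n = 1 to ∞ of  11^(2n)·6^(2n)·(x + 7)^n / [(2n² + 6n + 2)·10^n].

R = 5/2178

Apply the ratio test: |a_{n+1}| / |a_n| = [(2n² + 6n + 2)/(2(n+1)² + 6(n+1) + 2)] · 121·36/10, which tends to 2178/5 as n → ∞.
Convergence for |x + 7| · 2178/5 < 1, i.e. |x + 7| < 5/2178. So R = 5/2178.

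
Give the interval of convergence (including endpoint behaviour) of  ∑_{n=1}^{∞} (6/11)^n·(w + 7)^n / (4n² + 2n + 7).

[-53/6, -31/6]

Ratio test: |a_{n+1}/a_n| = [(4n² + 2n + 7)/(4(n+1)² + 2(n+1) + 7)] · 6/11 → 6/11 as n → ∞.
Convergence for |w + 7| · 6/11 < 1, i.e. |w + 7| < 11/6. So R = 11/6.
Endpoint w = -31/6: absolute convergence follows by limit comparison with Σ 1/n².
Check w = -53/6: the series is dominated by a constant times Σ 1/n², which converges (p = 2 > 1).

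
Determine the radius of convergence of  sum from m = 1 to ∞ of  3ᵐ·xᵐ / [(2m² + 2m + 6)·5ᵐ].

R = 5/3

Apply the ratio test: |a_{m+1}| / |a_m| = [(2m² + 2m + 6)/(2(m+1)² + 2(m+1) + 6)] · 3/5, which tends to 3/5 as m → ∞.
Thus R = 1/(3/5) = 5/3.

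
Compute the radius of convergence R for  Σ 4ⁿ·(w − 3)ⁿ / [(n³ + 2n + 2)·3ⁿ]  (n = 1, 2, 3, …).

The ratio of consecutive coefficients is [(n³ + 2n + 2)/((n+1)³ + 2(n+1) + 2)] · 4/3 → 4/3.
Hence the series converges for |w − 3| < 1/(4/3) = 3/4, so the radius of convergence is 3/4.

R = 3/4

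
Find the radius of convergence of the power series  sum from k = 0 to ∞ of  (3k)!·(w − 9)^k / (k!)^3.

R = 1/27

Apply the ratio test: |a_{k+1}| / |a_k| = (3k+1)·(3k+2)·(3k+3)/(k+1)³, which tends to 27 as k → ∞.
The series converges when 27 · |w − 9| < 1, giving R = 1/27.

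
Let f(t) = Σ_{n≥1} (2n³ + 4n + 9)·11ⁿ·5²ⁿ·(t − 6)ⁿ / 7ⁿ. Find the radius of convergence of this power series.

Ratio test: |a_{n+1}/a_n| = [(2(n+1)³ + 4(n+1) + 9)/(2n³ + 4n + 9)] · 11·25/7 → 275/7 as n → ∞.
Thus R = 1/(275/7) = 7/275.

R = 7/275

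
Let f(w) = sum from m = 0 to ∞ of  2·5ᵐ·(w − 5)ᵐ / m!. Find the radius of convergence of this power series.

Ratio test: |a_{m+1}/a_m| = 2/2 · 5 · 1/(m+1) → 0 as m → ∞.
Since the limit is 0 < 1 for every w, the series converges on all of ℝ and R = ∞.

R = ∞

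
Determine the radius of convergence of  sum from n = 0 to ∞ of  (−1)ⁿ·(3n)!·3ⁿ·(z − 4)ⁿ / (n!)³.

R = 1/81

The ratio of consecutive coefficients is (3n+1)·(3n+2)·(3n+3)/(n+1)³ · 3 → 81.
Thus R = 1/(81) = 1/81.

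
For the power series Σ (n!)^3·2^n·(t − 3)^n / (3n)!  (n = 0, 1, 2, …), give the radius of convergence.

R = 27/2

Ratio test: |a_{n+1}/a_n| = (n+1)³/[(3n+1)·(3n+2)·(3n+3)] · 2 → 2/27 as n → ∞.
Thus R = 1/(2/27) = 27/2.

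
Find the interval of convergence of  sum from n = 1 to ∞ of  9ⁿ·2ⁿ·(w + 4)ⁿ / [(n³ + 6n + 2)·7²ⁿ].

Apply the ratio test: |a_{n+1}| / |a_n| = [(n³ + 6n + 2)/((n+1)³ + 6(n+1) + 2)] · 9·2/49, which tends to 18/49 as n → ∞.
Thus R = 1/(18/49) = 49/18.
When w = -23/18, absolute convergence follows by limit comparison with Σ 1/n³.
Check w = -121/18: the terms are on the order of 1/n³, so the series converges absolutely by comparison with the p-series (p = 3 > 1).

[-121/18, -23/18]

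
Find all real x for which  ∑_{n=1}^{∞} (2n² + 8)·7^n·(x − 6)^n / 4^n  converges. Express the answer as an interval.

Ratio test: |a_{n+1}/a_n| = [(2(n+1)² + 8)/(2n² + 8)] · 7/4 → 7/4 as n → ∞.
Hence the series converges for |x − 6| < 1/(7/4) = 4/7, so the radius of convergence is 4/7.
At x = 46/7: the terms do not tend to 0, so the series diverges.
Endpoint x = 38/7: the terms have absolute value of order n², which does not tend to 0, so the series diverges by the divergence test.

(38/7, 46/7)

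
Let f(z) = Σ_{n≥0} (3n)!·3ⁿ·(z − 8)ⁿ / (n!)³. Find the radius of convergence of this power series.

The ratio of consecutive coefficients is (3n+1)·(3n+2)·(3n+3)/(n+1)³ · 3 → 81.
The series converges when 81 · |z − 8| < 1, giving R = 1/81.

R = 1/81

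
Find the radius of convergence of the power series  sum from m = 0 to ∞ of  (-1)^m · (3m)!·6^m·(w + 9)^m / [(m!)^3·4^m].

R = 2/81

Apply the ratio test: |a_{m+1}| / |a_m| = (3m+1)·(3m+2)·(3m+3)/(m+1)³ · 6/4, which tends to 81/2 as m → ∞.
Thus R = 1/(81/2) = 2/81.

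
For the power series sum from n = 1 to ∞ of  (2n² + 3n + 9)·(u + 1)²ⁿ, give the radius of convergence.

By the ratio test, |a_{n+1}/a_n| = (2(n+1)² + 3(n+1) + 9)/(2n² + 3n + 9) → 1.
Writing y = (u + 1)², the series in y has radius 1, so |u + 1| < √(1) = 1 and R = 1.

R = 1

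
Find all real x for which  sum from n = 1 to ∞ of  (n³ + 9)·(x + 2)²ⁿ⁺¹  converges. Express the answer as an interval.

(-3, -1)

By the ratio test, |a_{n+1}/a_n| = ((n+1)³ + 9)/(n³ + 9) → 1.
Successive powers of (x + 2) differ by 2, so the series converges when |x + 2|² · 1 < 1, i.e. |x + 2| < √(1) = 1. So R = 1.
Endpoint x = -1: the n-th term does not approach 0; divergence by the term test.
When x = -3, the terms have absolute value of order n³, which does not tend to 0, so the series diverges by the divergence test.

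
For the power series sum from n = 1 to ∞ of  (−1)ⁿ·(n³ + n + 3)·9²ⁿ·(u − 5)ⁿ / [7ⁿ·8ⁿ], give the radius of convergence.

Ratio test: |a_{n+1}/a_n| = [((n+1)³ + (n+1) + 3)/(n³ + n + 3)] · 81/(7·8) → 81/56 as n → ∞.
Thus R = 1/(81/56) = 56/81.

R = 56/81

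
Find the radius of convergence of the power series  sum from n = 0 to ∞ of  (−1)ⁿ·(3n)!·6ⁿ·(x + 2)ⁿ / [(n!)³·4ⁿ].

Ratio test: |a_{n+1}/a_n| = (3n+1)·(3n+2)·(3n+3)/(n+1)³ · 6/4 → 81/2 as n → ∞.
Hence the series converges for |x + 2| < 1/(81/2) = 2/81, so the radius of convergence is 2/81.

R = 2/81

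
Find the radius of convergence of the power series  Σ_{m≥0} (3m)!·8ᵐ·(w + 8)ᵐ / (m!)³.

R = 1/216

The ratio of consecutive coefficients is (3m+1)·(3m+2)·(3m+3)/(m+1)³ · 8 → 216.
Thus R = 1/(216) = 1/216.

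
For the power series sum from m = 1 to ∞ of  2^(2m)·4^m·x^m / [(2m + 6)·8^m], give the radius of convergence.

R = 1/2

Ratio test: |a_{m+1}/a_m| = [(2m + 6)/(2(m+1) + 6)] · 4·4/8 → 2 as m → ∞.
Hence the series converges for |x| < 1/(2) = 1/2, so the radius of convergence is 1/2.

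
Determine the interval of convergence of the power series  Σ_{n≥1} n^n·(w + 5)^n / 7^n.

Applying the root test, |a_n|^(1/n) = n/7 → ∞.
Since the n-th root of |a_n| is unbounded, the series converges only at w = -5; R = 0.

{-5}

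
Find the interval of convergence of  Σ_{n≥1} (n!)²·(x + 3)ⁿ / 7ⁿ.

{-3}

The ratio of consecutive coefficients is (n+1)² · 1/7 → ∞.
Since the ratio → ∞, the series diverges for every x ≠ -3, and R = 0.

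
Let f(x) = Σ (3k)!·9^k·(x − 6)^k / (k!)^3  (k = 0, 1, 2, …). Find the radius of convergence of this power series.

By the ratio test, |a_{k+1}/a_k| = (3k+1)·(3k+2)·(3k+3)/(k+1)³ · 9 → 243.
Thus R = 1/(243) = 1/243.

R = 1/243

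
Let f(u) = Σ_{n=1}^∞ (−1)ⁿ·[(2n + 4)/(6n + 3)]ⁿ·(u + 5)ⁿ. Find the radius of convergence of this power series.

By the Cauchy root test, |a_n|^(1/n) = (2n + 4)/(6n + 3) → 1/3.
Convergence for |u + 5| · 1/3 < 1, i.e. |u + 5| < 3. So R = 3.

R = 3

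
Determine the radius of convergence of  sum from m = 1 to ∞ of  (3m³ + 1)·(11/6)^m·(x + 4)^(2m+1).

R = √66/11

The ratio of consecutive coefficients is [(3(m+1)³ + 1)/(3m³ + 1)] · 11/6 → 11/6.
Writing y = (x + 4)², the series in y has radius 6/11, so |x + 4| < √(6/11) and R = √66/11.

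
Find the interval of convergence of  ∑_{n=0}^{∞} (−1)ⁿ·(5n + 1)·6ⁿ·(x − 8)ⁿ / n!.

Apply the ratio test: |a_{n+1}| / |a_n| = (5(n+1) + 1)/(5n + 1) · 6 · 1/(n+1), which tends to 0 as n → ∞.
The ratio tends to 0 regardless of x, hence R = ∞.

(−∞, ∞)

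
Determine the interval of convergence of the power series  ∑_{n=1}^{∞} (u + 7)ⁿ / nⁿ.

Applying the root test, |a_n|^(1/n) = 1/n → 0.
Since the n-th root of |a_n| tends to 0, the series converges for all real u; R = ∞.

(−∞, ∞)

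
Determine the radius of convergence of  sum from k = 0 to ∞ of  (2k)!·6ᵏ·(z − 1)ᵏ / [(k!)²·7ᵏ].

R = 7/24

The ratio of consecutive coefficients is (2k+1)·(2k+2)/(k+1)² · 6/7 → 24/7.
Thus R = 1/(24/7) = 7/24.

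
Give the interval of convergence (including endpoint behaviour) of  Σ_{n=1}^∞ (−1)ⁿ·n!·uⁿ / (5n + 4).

Ratio test: |a_{n+1}/a_n| = (n+1) · (5n + 4)/(5(n+1) + 4) → ∞ as n → ∞.
The terms grow without bound for any u ≠ 0, so R = 0 (convergence only at u = 0).

{0}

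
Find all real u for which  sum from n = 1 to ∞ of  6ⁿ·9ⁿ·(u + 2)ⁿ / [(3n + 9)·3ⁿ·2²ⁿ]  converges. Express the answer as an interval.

[-20/9, -16/9)

Apply the ratio test: |a_{n+1}| / |a_n| = [(3n + 9)/(3(n+1) + 9)] · 6·9/(3·4), which tends to 9/2 as n → ∞.
Thus R = 1/(9/2) = 2/9.
Check u = -16/9: the terms are asymptotic to a nonzero constant times 1/n, so the series diverges by limit comparison with Σ 1/n.
At u = -20/9: the terms alternate in sign and decrease monotonically to 0 in absolute value (size ~ c/n), so the alternating series test gives convergence.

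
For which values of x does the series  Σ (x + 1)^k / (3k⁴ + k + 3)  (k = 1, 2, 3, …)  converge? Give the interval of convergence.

[-2, 0]

The ratio of consecutive coefficients is (3k⁴ + k + 3)/(3(k+1)⁴ + (k+1) + 3) → 1.
Convergence for |x + 1| < 1, so R = 1.
Check x = 0: the series is dominated by a constant times Σ 1/k⁴, which converges (p = 4 > 1).
At x = -2: the series is dominated by a constant times Σ 1/k⁴, which converges (p = 4 > 1).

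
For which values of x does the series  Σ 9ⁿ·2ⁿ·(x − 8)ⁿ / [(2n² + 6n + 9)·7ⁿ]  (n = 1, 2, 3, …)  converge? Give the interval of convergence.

Apply the ratio test: |a_{n+1}| / |a_n| = [(2n² + 6n + 9)/(2(n+1)² + 6(n+1) + 9)] · 9·2/7, which tends to 18/7 as n → ∞.
Thus R = 1/(18/7) = 7/18.
Check x = 151/18: the series is dominated by a constant times Σ 1/n², which converges (p = 2 > 1).
At x = 137/18: the series is dominated by a constant times Σ 1/n², which converges (p = 2 > 1).

[137/18, 151/18]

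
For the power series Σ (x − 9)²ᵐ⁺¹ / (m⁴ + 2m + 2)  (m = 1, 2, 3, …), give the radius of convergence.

By the ratio test, |a_{m+1}/a_m| = (m⁴ + 2m + 2)/((m+1)⁴ + 2(m+1) + 2) → 1.
Since the exponent of (x − 9) increases by 2 each term, convergence requires |x − 9|² < 1, hence R = 1.

R = 1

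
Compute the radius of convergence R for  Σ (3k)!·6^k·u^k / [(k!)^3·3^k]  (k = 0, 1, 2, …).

The ratio of consecutive coefficients is (3k+1)·(3k+2)·(3k+3)/(k+1)³ · 6/3 → 54.
Convergence for |u| · 54 < 1, i.e. |u| < 1/54. So R = 1/54.

R = 1/54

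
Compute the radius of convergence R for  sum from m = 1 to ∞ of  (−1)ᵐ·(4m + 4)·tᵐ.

The ratio of consecutive coefficients is (4(m+1) + 4)/(4m + 4) → 1.
Convergence for |t| < 1, so R = 1.

R = 1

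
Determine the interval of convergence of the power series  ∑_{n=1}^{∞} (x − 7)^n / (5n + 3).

[6, 8)

The ratio of consecutive coefficients is (5n + 3)/(5(n+1) + 3) → 1.
Convergence for |x − 7| < 1, so R = 1.
At x = 8: the terms are asymptotic to a nonzero constant times 1/n, so the series diverges by limit comparison with Σ 1/n.
When x = 6, convergence follows from the alternating series test (terms decrease monotonically to 0).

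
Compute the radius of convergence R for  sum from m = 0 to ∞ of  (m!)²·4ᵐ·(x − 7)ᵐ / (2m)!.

Apply the ratio test: |a_{m+1}| / |a_m| = (m+1)²/[(2m+1)·(2m+2)] · 4, which tends to 1 as m → ∞.
Convergence for |x − 7| < 1, so R = 1.

R = 1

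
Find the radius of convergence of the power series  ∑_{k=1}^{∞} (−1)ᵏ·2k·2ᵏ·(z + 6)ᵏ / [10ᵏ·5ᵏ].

R = 25

By the ratio test, |a_{k+1}/a_k| = [2(k+1)/2k] · 2/(10·5) → 1/25.
Convergence for |z + 6| · 1/25 < 1, i.e. |z + 6| < 25. So R = 25.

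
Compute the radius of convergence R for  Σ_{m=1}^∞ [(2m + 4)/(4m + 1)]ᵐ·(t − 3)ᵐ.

Applying the root test, |a_m|^(1/m) = (2m + 4)/(4m + 1) → 1/2.
Thus R = 1/(1/2) = 2.

R = 2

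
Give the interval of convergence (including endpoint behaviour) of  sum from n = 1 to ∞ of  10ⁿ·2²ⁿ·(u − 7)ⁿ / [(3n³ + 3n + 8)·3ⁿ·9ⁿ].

[253/40, 307/40]

Ratio test: |a_{n+1}/a_n| = [(3n³ + 3n + 8)/(3(n+1)³ + 3(n+1) + 8)] · 10·4/(3·9) → 40/27 as n → ∞.
Convergence for |u − 7| · 40/27 < 1, i.e. |u − 7| < 27/40. So R = 27/40.
At u = 307/40: the series is dominated by a constant times Σ 1/n³, which converges (p = 3 > 1).
Check u = 253/40: the terms are on the order of 1/n³, so the series converges absolutely by comparison with the p-series (p = 3 > 1).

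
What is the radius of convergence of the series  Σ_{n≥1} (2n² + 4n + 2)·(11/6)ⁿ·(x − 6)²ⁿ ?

R = √66/11

Ratio test: |a_{n+1}/a_n| = [(2(n+1)² + 4(n+1) + 2)/(2n² + 4n + 2)] · 11/6 → 11/6 as n → ∞.
Since the exponent of (x − 6) increases by 2 each term, convergence requires |x − 6|² < 6/11, hence R = √66/11.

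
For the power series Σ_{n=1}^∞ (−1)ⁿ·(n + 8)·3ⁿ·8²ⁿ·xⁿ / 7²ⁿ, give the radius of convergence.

Ratio test: |a_{n+1}/a_n| = [((n+1) + 8)/(n + 8)] · 3·64/49 → 192/49 as n → ∞.
The series converges when 192/49 · |x| < 1, giving R = 49/192.

R = 49/192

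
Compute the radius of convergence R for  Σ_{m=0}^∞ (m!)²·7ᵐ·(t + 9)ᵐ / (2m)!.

Ratio test: |a_{m+1}/a_m| = (m+1)²/[(2m+1)·(2m+2)] · 7 → 7/4 as m → ∞.
The series converges when 7/4 · |t + 9| < 1, giving R = 4/7.

R = 4/7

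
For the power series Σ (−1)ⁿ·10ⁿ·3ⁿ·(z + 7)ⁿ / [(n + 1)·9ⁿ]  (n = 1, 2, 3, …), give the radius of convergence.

By the ratio test, |a_{n+1}/a_n| = [(n + 1)/((n+1) + 1)] · 10·3/9 → 10/3.
The series converges when 10/3 · |z + 7| < 1, giving R = 3/10.

R = 3/10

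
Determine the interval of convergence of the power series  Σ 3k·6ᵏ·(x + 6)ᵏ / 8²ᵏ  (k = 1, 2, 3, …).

(-50/3, 14/3)

Ratio test: |a_{k+1}/a_k| = [3(k+1)/3k] · 6/64 → 3/32 as k → ∞.
Thus R = 1/(3/32) = 32/3.
Check x = 14/3: the terms have absolute value of order k, which does not tend to 0, so the series diverges by the divergence test.
Check x = -50/3: the terms do not tend to 0, so the series diverges.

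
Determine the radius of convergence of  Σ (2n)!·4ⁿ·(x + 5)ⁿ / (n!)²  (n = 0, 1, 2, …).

By the ratio test, |a_{n+1}/a_n| = (2n+1)·(2n+2)/(n+1)² · 4 → 16.
Convergence for |x + 5| · 16 < 1, i.e. |x + 5| < 1/16. So R = 1/16.

R = 1/16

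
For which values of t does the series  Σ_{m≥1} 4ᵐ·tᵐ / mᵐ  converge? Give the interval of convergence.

(−∞, ∞)

Root test: |a_m|^(1/m) = 4/m → 0.
The limit is 0 for every t, so R = ∞.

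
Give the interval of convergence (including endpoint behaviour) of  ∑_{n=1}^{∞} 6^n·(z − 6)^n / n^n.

(−∞, ∞)

By the Cauchy root test, |a_n|^(1/n) = 6/n → 0.
Since the n-th root of |a_n| tends to 0, the series converges for all real z; R = ∞.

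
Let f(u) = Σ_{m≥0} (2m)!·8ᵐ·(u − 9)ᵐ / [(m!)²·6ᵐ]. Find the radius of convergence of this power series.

R = 3/16

Ratio test: |a_{m+1}/a_m| = (2m+1)·(2m+2)/(m+1)² · 8/6 → 16/3 as m → ∞.
Convergence for |u − 9| · 16/3 < 1, i.e. |u − 9| < 3/16. So R = 3/16.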